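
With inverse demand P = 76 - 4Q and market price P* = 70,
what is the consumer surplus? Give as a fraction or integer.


Maximum willingness to pay (at Q=0): P_max = 76
Quantity demanded at P* = 70:
Q* = (76 - 70)/4 = 3/2
CS = (1/2) * Q* * (P_max - P*)
CS = (1/2) * 3/2 * (76 - 70)
CS = (1/2) * 3/2 * 6 = 9/2

9/2


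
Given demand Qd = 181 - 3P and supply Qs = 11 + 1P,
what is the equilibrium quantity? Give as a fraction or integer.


First find equilibrium price:
181 - 3P = 11 + 1P
P* = 170/4 = 85/2
Then substitute into demand:
Q* = 181 - 3 * 85/2 = 107/2

107/2


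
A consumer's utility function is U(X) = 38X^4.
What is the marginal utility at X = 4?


MU = dU/dX = 38*4*X^(4-1)
MU = 152*X^3
At X = 4:
MU = 152 * 4^3
MU = 152 * 64 = 9728

9728


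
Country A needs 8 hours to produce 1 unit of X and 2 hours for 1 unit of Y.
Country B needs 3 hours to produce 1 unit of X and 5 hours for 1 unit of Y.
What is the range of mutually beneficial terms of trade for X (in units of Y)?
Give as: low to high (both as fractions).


Opportunity cost of X for Country A = hours_X / hours_Y = 8/2 = 4 units of Y
Opportunity cost of X for Country B = hours_X / hours_Y = 3/5 = 3/5 units of Y
Terms of trade must be between the two opportunity costs.
Range: 3/5 to 4

3/5 to 4


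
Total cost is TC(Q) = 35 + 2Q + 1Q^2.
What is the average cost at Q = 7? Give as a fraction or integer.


TC(7) = 35 + 2*7 + 1*7^2
TC(7) = 35 + 14 + 49 = 98
AC = TC/Q = 98/7 = 14

14


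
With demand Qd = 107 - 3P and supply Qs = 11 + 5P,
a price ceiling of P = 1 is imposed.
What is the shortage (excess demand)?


At P = 1:
Qd = 107 - 3*1 = 104
Qs = 11 + 5*1 = 16
Shortage = Qd - Qs = 104 - 16 = 88

88


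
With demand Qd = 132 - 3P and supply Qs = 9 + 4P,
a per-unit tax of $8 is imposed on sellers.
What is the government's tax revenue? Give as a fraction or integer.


With tax on sellers, new supply: Qs' = 9 + 4(P - 8)
= 4P - 23
New equilibrium quantity:
Q_new = 459/7
Tax revenue = tax * Q_new = 8 * 459/7 = 3672/7

3672/7


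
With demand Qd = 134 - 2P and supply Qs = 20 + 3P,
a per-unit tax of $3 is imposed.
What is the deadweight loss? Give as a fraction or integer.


Pre-tax equilibrium quantity: Q* = 442/5
Post-tax equilibrium quantity: Q_tax = 424/5
Reduction in quantity: Q* - Q_tax = 18/5
DWL = (1/2) * tax * (Q* - Q_tax)
DWL = (1/2) * 3 * 18/5 = 27/5

27/5


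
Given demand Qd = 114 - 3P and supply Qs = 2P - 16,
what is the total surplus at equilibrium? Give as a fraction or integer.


Find equilibrium: 114 - 3P = 2P - 16
114 + 16 = 5P
P* = 130/5 = 26
Q* = 2*26 - 16 = 36
Inverse demand: P = 38 - Q/3, so P_max = 38
Inverse supply: P = 8 + Q/2, so P_min = 8
CS = (1/2) * 36 * (38 - 26) = 216
PS = (1/2) * 36 * (26 - 8) = 324
TS = CS + PS = 216 + 324 = 540

540


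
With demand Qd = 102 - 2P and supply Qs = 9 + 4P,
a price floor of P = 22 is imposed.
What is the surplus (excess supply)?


At P = 22:
Qd = 102 - 2*22 = 58
Qs = 9 + 4*22 = 97
Surplus = Qs - Qd = 97 - 58 = 39

39


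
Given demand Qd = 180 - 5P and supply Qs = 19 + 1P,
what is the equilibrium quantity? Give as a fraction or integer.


First find equilibrium price:
180 - 5P = 19 + 1P
P* = 161/6 = 161/6
Then substitute into demand:
Q* = 180 - 5 * 161/6 = 275/6

275/6


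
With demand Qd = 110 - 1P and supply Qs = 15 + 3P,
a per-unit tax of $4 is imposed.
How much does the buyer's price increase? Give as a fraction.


With a per-unit tax, the buyer's price increase depends on relative slopes.
Supply slope: d = 3, Demand slope: b = 1
Buyer's price increase = d * tax / (b + d)
= 3 * 4 / (1 + 3)
= 12 / 4 = 3

3


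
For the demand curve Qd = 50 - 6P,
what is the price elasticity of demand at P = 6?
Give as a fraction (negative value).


dQ/dP = -6
At P = 6: Q = 50 - 6*6 = 14
E = (dQ/dP)(P/Q) = (-6)(6/14) = -18/7

-18/7


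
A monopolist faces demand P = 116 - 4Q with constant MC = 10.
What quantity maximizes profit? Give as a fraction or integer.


TR = P*Q = (116 - 4Q)Q = 116Q - 4Q^2
MR = dTR/dQ = 116 - 8Q
Set MR = MC:
116 - 8Q = 10
106 = 8Q
Q* = 106/8 = 53/4

53/4


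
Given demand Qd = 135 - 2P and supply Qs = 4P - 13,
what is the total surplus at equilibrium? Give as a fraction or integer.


Find equilibrium: 135 - 2P = 4P - 13
135 + 13 = 6P
P* = 148/6 = 74/3
Q* = 4*74/3 - 13 = 257/3
Inverse demand: P = 135/2 - Q/2, so P_max = 135/2
Inverse supply: P = 13/4 + Q/4, so P_min = 13/4
CS = (1/2) * 257/3 * (135/2 - 74/3) = 66049/36
PS = (1/2) * 257/3 * (74/3 - 13/4) = 66049/72
TS = CS + PS = 66049/36 + 66049/72 = 66049/24

66049/24


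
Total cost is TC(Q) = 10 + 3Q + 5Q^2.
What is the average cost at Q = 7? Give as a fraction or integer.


TC(7) = 10 + 3*7 + 5*7^2
TC(7) = 10 + 21 + 245 = 276
AC = TC/Q = 276/7 = 276/7

276/7


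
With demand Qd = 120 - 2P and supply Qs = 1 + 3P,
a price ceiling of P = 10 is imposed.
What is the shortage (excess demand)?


At P = 10:
Qd = 120 - 2*10 = 100
Qs = 1 + 3*10 = 31
Shortage = Qd - Qs = 100 - 31 = 69

69


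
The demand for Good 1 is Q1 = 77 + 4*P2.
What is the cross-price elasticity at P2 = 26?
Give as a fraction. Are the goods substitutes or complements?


dQ1/dP2 = 4
At P2 = 26: Q1 = 77 + 4*26 = 181
Exy = (dQ1/dP2)(P2/Q1) = 4 * 26 / 181 = 104/181
Since Exy > 0, the goods are substitutes.

104/181 (substitutes)


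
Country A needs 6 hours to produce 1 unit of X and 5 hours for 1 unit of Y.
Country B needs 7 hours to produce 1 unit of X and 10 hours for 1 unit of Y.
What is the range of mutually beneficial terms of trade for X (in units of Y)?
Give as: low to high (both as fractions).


Opportunity cost of X for Country A = hours_X / hours_Y = 6/5 = 6/5 units of Y
Opportunity cost of X for Country B = hours_X / hours_Y = 7/10 = 7/10 units of Y
Terms of trade must be between the two opportunity costs.
Range: 7/10 to 6/5

7/10 to 6/5


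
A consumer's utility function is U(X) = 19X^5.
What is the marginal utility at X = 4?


MU = dU/dX = 19*5*X^(5-1)
MU = 95*X^4
At X = 4:
MU = 95 * 4^4
MU = 95 * 256 = 24320

24320


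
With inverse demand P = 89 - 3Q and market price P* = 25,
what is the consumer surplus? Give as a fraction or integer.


Maximum willingness to pay (at Q=0): P_max = 89
Quantity demanded at P* = 25:
Q* = (89 - 25)/3 = 64/3
CS = (1/2) * Q* * (P_max - P*)
CS = (1/2) * 64/3 * (89 - 25)
CS = (1/2) * 64/3 * 64 = 2048/3

2048/3


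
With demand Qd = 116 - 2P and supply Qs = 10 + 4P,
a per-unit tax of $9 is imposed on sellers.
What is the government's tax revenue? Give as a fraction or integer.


With tax on sellers, new supply: Qs' = 10 + 4(P - 9)
= 4P - 26
New equilibrium quantity:
Q_new = 206/3
Tax revenue = tax * Q_new = 9 * 206/3 = 618

618


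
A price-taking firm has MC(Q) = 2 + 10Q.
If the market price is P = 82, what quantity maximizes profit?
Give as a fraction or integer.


In perfect competition, profit is maximized where P = MC.
82 = 2 + 10Q
80 = 10Q
Q* = 80/10 = 8

8


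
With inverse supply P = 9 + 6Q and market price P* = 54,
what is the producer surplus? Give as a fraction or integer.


Minimum supply price (at Q=0): P_min = 9
Quantity supplied at P* = 54:
Q* = (54 - 9)/6 = 15/2
PS = (1/2) * Q* * (P* - P_min)
PS = (1/2) * 15/2 * (54 - 9)
PS = (1/2) * 15/2 * 45 = 675/4

675/4


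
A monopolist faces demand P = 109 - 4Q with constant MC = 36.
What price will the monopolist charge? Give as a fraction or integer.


MR = 109 - 8Q
Set MR = MC: 109 - 8Q = 36
Q* = 73/8
Substitute into demand:
P* = 109 - 4*73/8 = 145/2

145/2


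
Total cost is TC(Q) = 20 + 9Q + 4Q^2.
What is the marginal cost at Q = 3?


MC = dTC/dQ = 9 + 2*4*Q
At Q = 3:
MC = 9 + 8*3
MC = 9 + 24 = 33

33


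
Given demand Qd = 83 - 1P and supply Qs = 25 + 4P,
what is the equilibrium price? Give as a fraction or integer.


At equilibrium, Qd = Qs.
83 - 1P = 25 + 4P
83 - 25 = 1P + 4P
58 = 5P
P* = 58/5 = 58/5

58/5


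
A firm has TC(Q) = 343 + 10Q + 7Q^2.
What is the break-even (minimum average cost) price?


AC(Q) = 343/Q + 10 + 7Q
To minimize: dAC/dQ = -343/Q^2 + 7 = 0
Q^2 = 343/7 = 49
Q* = 7
Min AC = 343/7 + 10 + 7*7
Min AC = 49 + 10 + 49 = 108

108


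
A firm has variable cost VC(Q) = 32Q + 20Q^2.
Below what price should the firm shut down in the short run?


AVC(Q) = VC(Q)/Q = 32 + 20Q
AVC is increasing in Q, so minimum AVC is at Q -> 0+.
Min AVC = 32
The firm should shut down if P < 32.

32


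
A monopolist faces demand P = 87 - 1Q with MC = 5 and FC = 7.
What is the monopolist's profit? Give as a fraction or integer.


MR = MC: 87 - 2Q = 5
Q* = 41
P* = 87 - 1*41 = 46
Profit = (P* - MC)*Q* - FC
= (46 - 5)*41 - 7
= 41*41 - 7
= 1681 - 7 = 1674

1674


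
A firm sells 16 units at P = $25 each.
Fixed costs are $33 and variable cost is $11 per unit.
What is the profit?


Total Revenue = P * Q = 25 * 16 = $400
Total Cost = FC + VC*Q = 33 + 11*16 = $209
Profit = TR - TC = 400 - 209 = $191

$191


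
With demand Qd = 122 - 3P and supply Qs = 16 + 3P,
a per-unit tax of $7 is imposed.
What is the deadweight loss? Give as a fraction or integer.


Pre-tax equilibrium quantity: Q* = 69
Post-tax equilibrium quantity: Q_tax = 117/2
Reduction in quantity: Q* - Q_tax = 21/2
DWL = (1/2) * tax * (Q* - Q_tax)
DWL = (1/2) * 7 * 21/2 = 147/4

147/4


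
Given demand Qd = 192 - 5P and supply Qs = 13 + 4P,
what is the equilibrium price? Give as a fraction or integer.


At equilibrium, Qd = Qs.
192 - 5P = 13 + 4P
192 - 13 = 5P + 4P
179 = 9P
P* = 179/9 = 179/9

179/9


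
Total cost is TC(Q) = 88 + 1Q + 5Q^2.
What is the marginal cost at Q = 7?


MC = dTC/dQ = 1 + 2*5*Q
At Q = 7:
MC = 1 + 10*7
MC = 1 + 70 = 71

71


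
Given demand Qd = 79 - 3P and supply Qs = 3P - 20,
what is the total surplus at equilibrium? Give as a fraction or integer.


Find equilibrium: 79 - 3P = 3P - 20
79 + 20 = 6P
P* = 99/6 = 33/2
Q* = 3*33/2 - 20 = 59/2
Inverse demand: P = 79/3 - Q/3, so P_max = 79/3
Inverse supply: P = 20/3 + Q/3, so P_min = 20/3
CS = (1/2) * 59/2 * (79/3 - 33/2) = 3481/24
PS = (1/2) * 59/2 * (33/2 - 20/3) = 3481/24
TS = CS + PS = 3481/24 + 3481/24 = 3481/12

3481/12


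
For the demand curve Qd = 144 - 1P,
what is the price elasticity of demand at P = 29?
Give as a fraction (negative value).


dQ/dP = -1
At P = 29: Q = 144 - 1*29 = 115
E = (dQ/dP)(P/Q) = (-1)(29/115) = -29/115

-29/115


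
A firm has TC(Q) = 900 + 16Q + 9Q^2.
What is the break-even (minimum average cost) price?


AC(Q) = 900/Q + 16 + 9Q
To minimize: dAC/dQ = -900/Q^2 + 9 = 0
Q^2 = 900/9 = 100
Q* = 10
Min AC = 900/10 + 16 + 9*10
Min AC = 90 + 16 + 90 = 196

196


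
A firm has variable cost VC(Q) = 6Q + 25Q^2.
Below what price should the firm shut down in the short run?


AVC(Q) = VC(Q)/Q = 6 + 25Q
AVC is increasing in Q, so minimum AVC is at Q -> 0+.
Min AVC = 6
The firm should shut down if P < 6.

6


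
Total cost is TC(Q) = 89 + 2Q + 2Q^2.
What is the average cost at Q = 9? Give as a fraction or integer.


TC(9) = 89 + 2*9 + 2*9^2
TC(9) = 89 + 18 + 162 = 269
AC = TC/Q = 269/9 = 269/9

269/9


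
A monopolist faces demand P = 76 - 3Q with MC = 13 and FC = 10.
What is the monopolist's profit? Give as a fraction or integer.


MR = MC: 76 - 6Q = 13
Q* = 21/2
P* = 76 - 3*21/2 = 89/2
Profit = (P* - MC)*Q* - FC
= (89/2 - 13)*21/2 - 10
= 63/2*21/2 - 10
= 1323/4 - 10 = 1283/4

1283/4


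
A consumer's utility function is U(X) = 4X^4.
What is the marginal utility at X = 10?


MU = dU/dX = 4*4*X^(4-1)
MU = 16*X^3
At X = 10:
MU = 16 * 10^3
MU = 16 * 1000 = 16000

16000


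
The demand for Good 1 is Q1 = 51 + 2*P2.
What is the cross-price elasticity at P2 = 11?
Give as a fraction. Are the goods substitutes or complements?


dQ1/dP2 = 2
At P2 = 11: Q1 = 51 + 2*11 = 73
Exy = (dQ1/dP2)(P2/Q1) = 2 * 11 / 73 = 22/73
Since Exy > 0, the goods are substitutes.

22/73 (substitutes)


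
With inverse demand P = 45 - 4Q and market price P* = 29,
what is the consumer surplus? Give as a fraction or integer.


Maximum willingness to pay (at Q=0): P_max = 45
Quantity demanded at P* = 29:
Q* = (45 - 29)/4 = 4
CS = (1/2) * Q* * (P_max - P*)
CS = (1/2) * 4 * (45 - 29)
CS = (1/2) * 4 * 16 = 32

32


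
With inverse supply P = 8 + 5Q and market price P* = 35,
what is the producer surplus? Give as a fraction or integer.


Minimum supply price (at Q=0): P_min = 8
Quantity supplied at P* = 35:
Q* = (35 - 8)/5 = 27/5
PS = (1/2) * Q* * (P* - P_min)
PS = (1/2) * 27/5 * (35 - 8)
PS = (1/2) * 27/5 * 27 = 729/10

729/10


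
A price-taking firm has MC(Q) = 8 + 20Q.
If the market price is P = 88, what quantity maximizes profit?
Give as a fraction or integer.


In perfect competition, profit is maximized where P = MC.
88 = 8 + 20Q
80 = 20Q
Q* = 80/20 = 4

4


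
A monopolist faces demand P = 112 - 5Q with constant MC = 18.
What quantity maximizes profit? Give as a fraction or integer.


TR = P*Q = (112 - 5Q)Q = 112Q - 5Q^2
MR = dTR/dQ = 112 - 10Q
Set MR = MC:
112 - 10Q = 18
94 = 10Q
Q* = 94/10 = 47/5

47/5


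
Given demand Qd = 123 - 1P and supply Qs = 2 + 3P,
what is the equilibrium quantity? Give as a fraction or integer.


First find equilibrium price:
123 - 1P = 2 + 3P
P* = 121/4 = 121/4
Then substitute into demand:
Q* = 123 - 1 * 121/4 = 371/4

371/4


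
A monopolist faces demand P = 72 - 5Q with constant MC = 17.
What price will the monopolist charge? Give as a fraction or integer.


MR = 72 - 10Q
Set MR = MC: 72 - 10Q = 17
Q* = 11/2
Substitute into demand:
P* = 72 - 5*11/2 = 89/2

89/2


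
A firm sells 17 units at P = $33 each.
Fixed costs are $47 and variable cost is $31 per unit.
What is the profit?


Total Revenue = P * Q = 33 * 17 = $561
Total Cost = FC + VC*Q = 47 + 31*17 = $574
Profit = TR - TC = 561 - 574 = $-13

$-13


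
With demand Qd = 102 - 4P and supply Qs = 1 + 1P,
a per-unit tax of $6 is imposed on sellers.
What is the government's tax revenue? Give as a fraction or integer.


With tax on sellers, new supply: Qs' = 1 + 1(P - 6)
= 1P - 5
New equilibrium quantity:
Q_new = 82/5
Tax revenue = tax * Q_new = 6 * 82/5 = 492/5

492/5


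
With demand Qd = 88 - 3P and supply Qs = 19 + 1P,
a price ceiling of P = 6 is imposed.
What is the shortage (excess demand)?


At P = 6:
Qd = 88 - 3*6 = 70
Qs = 19 + 1*6 = 25
Shortage = Qd - Qs = 70 - 25 = 45

45


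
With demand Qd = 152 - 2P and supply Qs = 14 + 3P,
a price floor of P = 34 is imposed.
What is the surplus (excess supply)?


At P = 34:
Qd = 152 - 2*34 = 84
Qs = 14 + 3*34 = 116
Surplus = Qs - Qd = 116 - 84 = 32

32


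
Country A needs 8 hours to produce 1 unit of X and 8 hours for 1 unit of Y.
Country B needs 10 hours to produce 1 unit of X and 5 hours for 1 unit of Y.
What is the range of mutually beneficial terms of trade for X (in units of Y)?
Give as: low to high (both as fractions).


Opportunity cost of X for Country A = hours_X / hours_Y = 8/8 = 1 units of Y
Opportunity cost of X for Country B = hours_X / hours_Y = 10/5 = 2 units of Y
Terms of trade must be between the two opportunity costs.
Range: 1 to 2

1 to 2


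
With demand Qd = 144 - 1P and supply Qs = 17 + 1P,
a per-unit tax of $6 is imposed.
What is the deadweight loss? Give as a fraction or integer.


Pre-tax equilibrium quantity: Q* = 161/2
Post-tax equilibrium quantity: Q_tax = 155/2
Reduction in quantity: Q* - Q_tax = 3
DWL = (1/2) * tax * (Q* - Q_tax)
DWL = (1/2) * 6 * 3 = 9

9


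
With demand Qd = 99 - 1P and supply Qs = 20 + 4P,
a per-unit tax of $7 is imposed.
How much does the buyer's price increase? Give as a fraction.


With a per-unit tax, the buyer's price increase depends on relative slopes.
Supply slope: d = 4, Demand slope: b = 1
Buyer's price increase = d * tax / (b + d)
= 4 * 7 / (1 + 4)
= 28 / 5 = 28/5

28/5


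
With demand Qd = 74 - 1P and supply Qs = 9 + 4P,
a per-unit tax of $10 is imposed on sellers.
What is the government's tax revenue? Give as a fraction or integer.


With tax on sellers, new supply: Qs' = 9 + 4(P - 10)
= 4P - 31
New equilibrium quantity:
Q_new = 53
Tax revenue = tax * Q_new = 10 * 53 = 530

530


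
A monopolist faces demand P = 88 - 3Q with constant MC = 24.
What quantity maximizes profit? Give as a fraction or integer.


TR = P*Q = (88 - 3Q)Q = 88Q - 3Q^2
MR = dTR/dQ = 88 - 6Q
Set MR = MC:
88 - 6Q = 24
64 = 6Q
Q* = 64/6 = 32/3

32/3


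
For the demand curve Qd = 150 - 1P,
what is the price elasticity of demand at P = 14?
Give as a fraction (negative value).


dQ/dP = -1
At P = 14: Q = 150 - 1*14 = 136
E = (dQ/dP)(P/Q) = (-1)(14/136) = -7/68

-7/68


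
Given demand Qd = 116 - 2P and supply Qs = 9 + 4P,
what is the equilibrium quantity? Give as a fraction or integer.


First find equilibrium price:
116 - 2P = 9 + 4P
P* = 107/6 = 107/6
Then substitute into demand:
Q* = 116 - 2 * 107/6 = 241/3

241/3


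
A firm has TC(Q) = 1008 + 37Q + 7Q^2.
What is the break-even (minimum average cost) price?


AC(Q) = 1008/Q + 37 + 7Q
To minimize: dAC/dQ = -1008/Q^2 + 7 = 0
Q^2 = 1008/7 = 144
Q* = 12
Min AC = 1008/12 + 37 + 7*12
Min AC = 84 + 37 + 84 = 205

205


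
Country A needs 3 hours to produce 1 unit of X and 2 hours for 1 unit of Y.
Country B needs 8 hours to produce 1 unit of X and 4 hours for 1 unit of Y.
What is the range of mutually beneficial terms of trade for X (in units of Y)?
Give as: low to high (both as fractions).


Opportunity cost of X for Country A = hours_X / hours_Y = 3/2 = 3/2 units of Y
Opportunity cost of X for Country B = hours_X / hours_Y = 8/4 = 2 units of Y
Terms of trade must be between the two opportunity costs.
Range: 3/2 to 2

3/2 to 2


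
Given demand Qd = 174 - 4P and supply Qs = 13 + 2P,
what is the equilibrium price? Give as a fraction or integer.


At equilibrium, Qd = Qs.
174 - 4P = 13 + 2P
174 - 13 = 4P + 2P
161 = 6P
P* = 161/6 = 161/6

161/6


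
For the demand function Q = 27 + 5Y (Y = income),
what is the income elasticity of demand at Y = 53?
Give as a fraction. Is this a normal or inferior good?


dQ/dY = 5
At Y = 53: Q = 27 + 5*53 = 292
Ey = (dQ/dY)(Y/Q) = 5 * 53 / 292 = 265/292
Since Ey > 0, this is a normal good.

265/292 (normal good)


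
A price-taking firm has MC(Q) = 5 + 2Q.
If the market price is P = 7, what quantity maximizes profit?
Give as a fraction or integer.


In perfect competition, profit is maximized where P = MC.
7 = 5 + 2Q
2 = 2Q
Q* = 2/2 = 1

1


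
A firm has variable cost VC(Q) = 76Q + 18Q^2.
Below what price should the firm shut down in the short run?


AVC(Q) = VC(Q)/Q = 76 + 18Q
AVC is increasing in Q, so minimum AVC is at Q -> 0+.
Min AVC = 76
The firm should shut down if P < 76.

76


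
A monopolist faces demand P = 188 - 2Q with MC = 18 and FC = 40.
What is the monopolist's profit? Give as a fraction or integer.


MR = MC: 188 - 4Q = 18
Q* = 85/2
P* = 188 - 2*85/2 = 103
Profit = (P* - MC)*Q* - FC
= (103 - 18)*85/2 - 40
= 85*85/2 - 40
= 7225/2 - 40 = 7145/2

7145/2


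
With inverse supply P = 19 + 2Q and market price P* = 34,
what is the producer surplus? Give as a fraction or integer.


Minimum supply price (at Q=0): P_min = 19
Quantity supplied at P* = 34:
Q* = (34 - 19)/2 = 15/2
PS = (1/2) * Q* * (P* - P_min)
PS = (1/2) * 15/2 * (34 - 19)
PS = (1/2) * 15/2 * 15 = 225/4

225/4


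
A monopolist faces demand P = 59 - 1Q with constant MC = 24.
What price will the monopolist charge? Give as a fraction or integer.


MR = 59 - 2Q
Set MR = MC: 59 - 2Q = 24
Q* = 35/2
Substitute into demand:
P* = 59 - 1*35/2 = 83/2

83/2


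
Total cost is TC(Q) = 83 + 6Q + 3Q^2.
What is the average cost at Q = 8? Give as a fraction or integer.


TC(8) = 83 + 6*8 + 3*8^2
TC(8) = 83 + 48 + 192 = 323
AC = TC/Q = 323/8 = 323/8

323/8


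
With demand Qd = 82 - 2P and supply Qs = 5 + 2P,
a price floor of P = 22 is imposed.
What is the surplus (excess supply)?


At P = 22:
Qd = 82 - 2*22 = 38
Qs = 5 + 2*22 = 49
Surplus = Qs - Qd = 49 - 38 = 11

11


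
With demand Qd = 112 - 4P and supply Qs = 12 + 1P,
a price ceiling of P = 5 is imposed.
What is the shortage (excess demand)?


At P = 5:
Qd = 112 - 4*5 = 92
Qs = 12 + 1*5 = 17
Shortage = Qd - Qs = 92 - 17 = 75

75


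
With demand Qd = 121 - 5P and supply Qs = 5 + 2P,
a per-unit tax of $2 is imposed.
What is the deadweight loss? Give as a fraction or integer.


Pre-tax equilibrium quantity: Q* = 267/7
Post-tax equilibrium quantity: Q_tax = 247/7
Reduction in quantity: Q* - Q_tax = 20/7
DWL = (1/2) * tax * (Q* - Q_tax)
DWL = (1/2) * 2 * 20/7 = 20/7

20/7


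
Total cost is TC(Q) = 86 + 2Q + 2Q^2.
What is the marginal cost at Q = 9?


MC = dTC/dQ = 2 + 2*2*Q
At Q = 9:
MC = 2 + 4*9
MC = 2 + 36 = 38

38


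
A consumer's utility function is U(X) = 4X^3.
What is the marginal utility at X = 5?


MU = dU/dX = 4*3*X^(3-1)
MU = 12*X^2
At X = 5:
MU = 12 * 5^2
MU = 12 * 25 = 300

300


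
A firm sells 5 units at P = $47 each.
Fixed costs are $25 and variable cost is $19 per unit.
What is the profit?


Total Revenue = P * Q = 47 * 5 = $235
Total Cost = FC + VC*Q = 25 + 19*5 = $120
Profit = TR - TC = 235 - 120 = $115

$115


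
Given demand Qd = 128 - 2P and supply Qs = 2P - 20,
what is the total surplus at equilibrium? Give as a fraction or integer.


Find equilibrium: 128 - 2P = 2P - 20
128 + 20 = 4P
P* = 148/4 = 37
Q* = 2*37 - 20 = 54
Inverse demand: P = 64 - Q/2, so P_max = 64
Inverse supply: P = 10 + Q/2, so P_min = 10
CS = (1/2) * 54 * (64 - 37) = 729
PS = (1/2) * 54 * (37 - 10) = 729
TS = CS + PS = 729 + 729 = 1458

1458


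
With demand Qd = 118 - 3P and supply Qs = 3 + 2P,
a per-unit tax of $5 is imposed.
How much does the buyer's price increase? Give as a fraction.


With a per-unit tax, the buyer's price increase depends on relative slopes.
Supply slope: d = 2, Demand slope: b = 3
Buyer's price increase = d * tax / (b + d)
= 2 * 5 / (3 + 2)
= 10 / 5 = 2

2


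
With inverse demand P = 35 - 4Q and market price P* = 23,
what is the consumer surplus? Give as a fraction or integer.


Maximum willingness to pay (at Q=0): P_max = 35
Quantity demanded at P* = 23:
Q* = (35 - 23)/4 = 3
CS = (1/2) * Q* * (P_max - P*)
CS = (1/2) * 3 * (35 - 23)
CS = (1/2) * 3 * 12 = 18

18


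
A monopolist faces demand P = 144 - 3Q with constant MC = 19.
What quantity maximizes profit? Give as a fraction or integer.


TR = P*Q = (144 - 3Q)Q = 144Q - 3Q^2
MR = dTR/dQ = 144 - 6Q
Set MR = MC:
144 - 6Q = 19
125 = 6Q
Q* = 125/6 = 125/6

125/6


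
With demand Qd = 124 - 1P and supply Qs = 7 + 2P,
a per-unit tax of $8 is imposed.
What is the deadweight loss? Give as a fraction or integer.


Pre-tax equilibrium quantity: Q* = 85
Post-tax equilibrium quantity: Q_tax = 239/3
Reduction in quantity: Q* - Q_tax = 16/3
DWL = (1/2) * tax * (Q* - Q_tax)
DWL = (1/2) * 8 * 16/3 = 64/3

64/3


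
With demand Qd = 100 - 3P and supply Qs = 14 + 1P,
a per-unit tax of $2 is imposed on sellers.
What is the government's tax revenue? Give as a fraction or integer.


With tax on sellers, new supply: Qs' = 14 + 1(P - 2)
= 12 + 1P
New equilibrium quantity:
Q_new = 34
Tax revenue = tax * Q_new = 2 * 34 = 68

68


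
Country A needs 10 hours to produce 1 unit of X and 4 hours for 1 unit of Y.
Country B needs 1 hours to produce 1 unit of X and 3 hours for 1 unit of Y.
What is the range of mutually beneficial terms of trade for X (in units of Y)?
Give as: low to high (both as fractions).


Opportunity cost of X for Country A = hours_X / hours_Y = 10/4 = 5/2 units of Y
Opportunity cost of X for Country B = hours_X / hours_Y = 1/3 = 1/3 units of Y
Terms of trade must be between the two opportunity costs.
Range: 1/3 to 5/2

1/3 to 5/2


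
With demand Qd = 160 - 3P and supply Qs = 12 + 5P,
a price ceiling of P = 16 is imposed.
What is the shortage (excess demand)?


At P = 16:
Qd = 160 - 3*16 = 112
Qs = 12 + 5*16 = 92
Shortage = Qd - Qs = 112 - 92 = 20

20


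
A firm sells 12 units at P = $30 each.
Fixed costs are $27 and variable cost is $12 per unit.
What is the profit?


Total Revenue = P * Q = 30 * 12 = $360
Total Cost = FC + VC*Q = 27 + 12*12 = $171
Profit = TR - TC = 360 - 171 = $189

$189


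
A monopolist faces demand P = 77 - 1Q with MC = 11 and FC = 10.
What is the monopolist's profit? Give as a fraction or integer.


MR = MC: 77 - 2Q = 11
Q* = 33
P* = 77 - 1*33 = 44
Profit = (P* - MC)*Q* - FC
= (44 - 11)*33 - 10
= 33*33 - 10
= 1089 - 10 = 1079

1079


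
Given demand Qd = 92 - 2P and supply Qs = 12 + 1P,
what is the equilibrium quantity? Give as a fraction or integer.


First find equilibrium price:
92 - 2P = 12 + 1P
P* = 80/3 = 80/3
Then substitute into demand:
Q* = 92 - 2 * 80/3 = 116/3

116/3


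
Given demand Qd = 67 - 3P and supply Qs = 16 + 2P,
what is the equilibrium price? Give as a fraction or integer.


At equilibrium, Qd = Qs.
67 - 3P = 16 + 2P
67 - 16 = 3P + 2P
51 = 5P
P* = 51/5 = 51/5

51/5


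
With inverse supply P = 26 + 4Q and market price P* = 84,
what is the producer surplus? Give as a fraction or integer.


Minimum supply price (at Q=0): P_min = 26
Quantity supplied at P* = 84:
Q* = (84 - 26)/4 = 29/2
PS = (1/2) * Q* * (P* - P_min)
PS = (1/2) * 29/2 * (84 - 26)
PS = (1/2) * 29/2 * 58 = 841/2

841/2


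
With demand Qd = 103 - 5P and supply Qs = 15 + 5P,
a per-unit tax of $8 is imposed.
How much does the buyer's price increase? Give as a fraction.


With a per-unit tax, the buyer's price increase depends on relative slopes.
Supply slope: d = 5, Demand slope: b = 5
Buyer's price increase = d * tax / (b + d)
= 5 * 8 / (5 + 5)
= 40 / 10 = 4

4


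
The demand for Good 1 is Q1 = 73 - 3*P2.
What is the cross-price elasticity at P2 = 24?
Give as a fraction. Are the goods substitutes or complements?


dQ1/dP2 = -3
At P2 = 24: Q1 = 73 - 3*24 = 1
Exy = (dQ1/dP2)(P2/Q1) = -3 * 24 / 1 = -72
Since Exy < 0, the goods are complements.

-72 (complements)


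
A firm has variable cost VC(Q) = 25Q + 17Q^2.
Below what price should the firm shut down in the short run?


AVC(Q) = VC(Q)/Q = 25 + 17Q
AVC is increasing in Q, so minimum AVC is at Q -> 0+.
Min AVC = 25
The firm should shut down if P < 25.

25


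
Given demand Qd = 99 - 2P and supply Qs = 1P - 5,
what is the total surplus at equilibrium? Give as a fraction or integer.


Find equilibrium: 99 - 2P = 1P - 5
99 + 5 = 3P
P* = 104/3 = 104/3
Q* = 1*104/3 - 5 = 89/3
Inverse demand: P = 99/2 - Q/2, so P_max = 99/2
Inverse supply: P = 5 + Q/1, so P_min = 5
CS = (1/2) * 89/3 * (99/2 - 104/3) = 7921/36
PS = (1/2) * 89/3 * (104/3 - 5) = 7921/18
TS = CS + PS = 7921/36 + 7921/18 = 7921/12

7921/12


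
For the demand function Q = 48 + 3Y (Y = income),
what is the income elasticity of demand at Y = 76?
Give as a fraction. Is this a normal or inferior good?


dQ/dY = 3
At Y = 76: Q = 48 + 3*76 = 276
Ey = (dQ/dY)(Y/Q) = 3 * 76 / 276 = 19/23
Since Ey > 0, this is a normal good.

19/23 (normal good)


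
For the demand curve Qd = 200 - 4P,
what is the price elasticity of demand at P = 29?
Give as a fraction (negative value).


dQ/dP = -4
At P = 29: Q = 200 - 4*29 = 84
E = (dQ/dP)(P/Q) = (-4)(29/84) = -29/21

-29/21


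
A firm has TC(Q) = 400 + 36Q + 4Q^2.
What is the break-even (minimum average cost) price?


AC(Q) = 400/Q + 36 + 4Q
To minimize: dAC/dQ = -400/Q^2 + 4 = 0
Q^2 = 400/4 = 100
Q* = 10
Min AC = 400/10 + 36 + 4*10
Min AC = 40 + 36 + 40 = 116

116


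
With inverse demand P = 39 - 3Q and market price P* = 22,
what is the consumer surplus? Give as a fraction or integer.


Maximum willingness to pay (at Q=0): P_max = 39
Quantity demanded at P* = 22:
Q* = (39 - 22)/3 = 17/3
CS = (1/2) * Q* * (P_max - P*)
CS = (1/2) * 17/3 * (39 - 22)
CS = (1/2) * 17/3 * 17 = 289/6

289/6


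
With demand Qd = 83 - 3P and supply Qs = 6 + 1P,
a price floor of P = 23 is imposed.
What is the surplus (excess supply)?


At P = 23:
Qd = 83 - 3*23 = 14
Qs = 6 + 1*23 = 29
Surplus = Qs - Qd = 29 - 14 = 15

15


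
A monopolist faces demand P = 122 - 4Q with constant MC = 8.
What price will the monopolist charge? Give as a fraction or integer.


MR = 122 - 8Q
Set MR = MC: 122 - 8Q = 8
Q* = 57/4
Substitute into demand:
P* = 122 - 4*57/4 = 65

65


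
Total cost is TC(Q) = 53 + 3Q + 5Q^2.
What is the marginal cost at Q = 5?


MC = dTC/dQ = 3 + 2*5*Q
At Q = 5:
MC = 3 + 10*5
MC = 3 + 50 = 53

53


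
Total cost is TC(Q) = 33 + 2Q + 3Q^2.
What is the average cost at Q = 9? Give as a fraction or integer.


TC(9) = 33 + 2*9 + 3*9^2
TC(9) = 33 + 18 + 243 = 294
AC = TC/Q = 294/9 = 98/3

98/3


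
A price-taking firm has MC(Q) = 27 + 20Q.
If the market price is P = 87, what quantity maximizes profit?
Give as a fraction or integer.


In perfect competition, profit is maximized where P = MC.
87 = 27 + 20Q
60 = 20Q
Q* = 60/20 = 3

3


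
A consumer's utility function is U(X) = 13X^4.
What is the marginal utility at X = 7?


MU = dU/dX = 13*4*X^(4-1)
MU = 52*X^3
At X = 7:
MU = 52 * 7^3
MU = 52 * 343 = 17836

17836


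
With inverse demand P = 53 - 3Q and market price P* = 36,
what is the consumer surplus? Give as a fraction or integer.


Maximum willingness to pay (at Q=0): P_max = 53
Quantity demanded at P* = 36:
Q* = (53 - 36)/3 = 17/3
CS = (1/2) * Q* * (P_max - P*)
CS = (1/2) * 17/3 * (53 - 36)
CS = (1/2) * 17/3 * 17 = 289/6

289/6


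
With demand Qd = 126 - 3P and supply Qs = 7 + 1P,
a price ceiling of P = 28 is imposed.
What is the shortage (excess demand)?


At P = 28:
Qd = 126 - 3*28 = 42
Qs = 7 + 1*28 = 35
Shortage = Qd - Qs = 42 - 35 = 7

7


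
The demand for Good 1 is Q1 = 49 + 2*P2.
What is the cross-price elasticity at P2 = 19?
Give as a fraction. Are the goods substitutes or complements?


dQ1/dP2 = 2
At P2 = 19: Q1 = 49 + 2*19 = 87
Exy = (dQ1/dP2)(P2/Q1) = 2 * 19 / 87 = 38/87
Since Exy > 0, the goods are substitutes.

38/87 (substitutes)


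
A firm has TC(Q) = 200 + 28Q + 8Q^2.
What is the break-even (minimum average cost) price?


AC(Q) = 200/Q + 28 + 8Q
To minimize: dAC/dQ = -200/Q^2 + 8 = 0
Q^2 = 200/8 = 25
Q* = 5
Min AC = 200/5 + 28 + 8*5
Min AC = 40 + 28 + 40 = 108

108


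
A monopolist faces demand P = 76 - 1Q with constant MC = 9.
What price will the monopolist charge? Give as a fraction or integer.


MR = 76 - 2Q
Set MR = MC: 76 - 2Q = 9
Q* = 67/2
Substitute into demand:
P* = 76 - 1*67/2 = 85/2

85/2


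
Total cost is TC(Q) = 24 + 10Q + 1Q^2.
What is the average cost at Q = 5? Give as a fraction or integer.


TC(5) = 24 + 10*5 + 1*5^2
TC(5) = 24 + 50 + 25 = 99
AC = TC/Q = 99/5 = 99/5

99/5


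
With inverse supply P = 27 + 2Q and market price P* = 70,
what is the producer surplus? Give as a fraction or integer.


Minimum supply price (at Q=0): P_min = 27
Quantity supplied at P* = 70:
Q* = (70 - 27)/2 = 43/2
PS = (1/2) * Q* * (P* - P_min)
PS = (1/2) * 43/2 * (70 - 27)
PS = (1/2) * 43/2 * 43 = 1849/4

1849/4


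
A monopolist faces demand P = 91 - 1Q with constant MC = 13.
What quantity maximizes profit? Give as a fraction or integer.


TR = P*Q = (91 - 1Q)Q = 91Q - 1Q^2
MR = dTR/dQ = 91 - 2Q
Set MR = MC:
91 - 2Q = 13
78 = 2Q
Q* = 78/2 = 39

39


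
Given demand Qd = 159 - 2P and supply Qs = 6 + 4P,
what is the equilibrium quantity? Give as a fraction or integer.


First find equilibrium price:
159 - 2P = 6 + 4P
P* = 153/6 = 51/2
Then substitute into demand:
Q* = 159 - 2 * 51/2 = 108

108


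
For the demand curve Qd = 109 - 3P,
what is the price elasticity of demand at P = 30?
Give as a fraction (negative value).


dQ/dP = -3
At P = 30: Q = 109 - 3*30 = 19
E = (dQ/dP)(P/Q) = (-3)(30/19) = -90/19

-90/19


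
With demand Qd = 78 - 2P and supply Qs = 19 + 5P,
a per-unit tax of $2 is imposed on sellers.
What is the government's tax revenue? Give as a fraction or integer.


With tax on sellers, new supply: Qs' = 19 + 5(P - 2)
= 9 + 5P
New equilibrium quantity:
Q_new = 408/7
Tax revenue = tax * Q_new = 2 * 408/7 = 816/7

816/7


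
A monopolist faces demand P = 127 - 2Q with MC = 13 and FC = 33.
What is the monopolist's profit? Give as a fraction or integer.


MR = MC: 127 - 4Q = 13
Q* = 57/2
P* = 127 - 2*57/2 = 70
Profit = (P* - MC)*Q* - FC
= (70 - 13)*57/2 - 33
= 57*57/2 - 33
= 3249/2 - 33 = 3183/2

3183/2


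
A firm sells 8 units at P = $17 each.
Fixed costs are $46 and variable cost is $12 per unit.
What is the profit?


Total Revenue = P * Q = 17 * 8 = $136
Total Cost = FC + VC*Q = 46 + 12*8 = $142
Profit = TR - TC = 136 - 142 = $-6

$-6


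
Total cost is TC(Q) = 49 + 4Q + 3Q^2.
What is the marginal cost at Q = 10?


MC = dTC/dQ = 4 + 2*3*Q
At Q = 10:
MC = 4 + 6*10
MC = 4 + 60 = 64

64


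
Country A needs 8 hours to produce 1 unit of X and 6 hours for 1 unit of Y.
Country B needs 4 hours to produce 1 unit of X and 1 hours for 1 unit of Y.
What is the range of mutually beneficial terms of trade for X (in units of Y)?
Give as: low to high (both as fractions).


Opportunity cost of X for Country A = hours_X / hours_Y = 8/6 = 4/3 units of Y
Opportunity cost of X for Country B = hours_X / hours_Y = 4/1 = 4 units of Y
Terms of trade must be between the two opportunity costs.
Range: 4/3 to 4

4/3 to 4


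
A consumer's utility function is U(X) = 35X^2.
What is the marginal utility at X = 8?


MU = dU/dX = 35*2*X^(2-1)
MU = 70*X^1
At X = 8:
MU = 70 * 8^1
MU = 70 * 8 = 560

560


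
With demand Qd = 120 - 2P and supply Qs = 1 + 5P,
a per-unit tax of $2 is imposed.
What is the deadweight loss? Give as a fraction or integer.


Pre-tax equilibrium quantity: Q* = 86
Post-tax equilibrium quantity: Q_tax = 582/7
Reduction in quantity: Q* - Q_tax = 20/7
DWL = (1/2) * tax * (Q* - Q_tax)
DWL = (1/2) * 2 * 20/7 = 20/7

20/7


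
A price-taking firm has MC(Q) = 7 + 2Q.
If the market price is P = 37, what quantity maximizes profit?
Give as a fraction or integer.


In perfect competition, profit is maximized where P = MC.
37 = 7 + 2Q
30 = 2Q
Q* = 30/2 = 15

15


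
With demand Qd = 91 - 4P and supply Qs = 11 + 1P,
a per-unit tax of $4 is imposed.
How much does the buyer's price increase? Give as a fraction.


With a per-unit tax, the buyer's price increase depends on relative slopes.
Supply slope: d = 1, Demand slope: b = 4
Buyer's price increase = d * tax / (b + d)
= 1 * 4 / (4 + 1)
= 4 / 5 = 4/5

4/5


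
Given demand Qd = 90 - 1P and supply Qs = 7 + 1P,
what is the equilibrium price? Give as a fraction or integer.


At equilibrium, Qd = Qs.
90 - 1P = 7 + 1P
90 - 7 = 1P + 1P
83 = 2P
P* = 83/2 = 83/2

83/2


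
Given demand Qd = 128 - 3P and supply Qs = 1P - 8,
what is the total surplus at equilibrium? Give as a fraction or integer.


Find equilibrium: 128 - 3P = 1P - 8
128 + 8 = 4P
P* = 136/4 = 34
Q* = 1*34 - 8 = 26
Inverse demand: P = 128/3 - Q/3, so P_max = 128/3
Inverse supply: P = 8 + Q/1, so P_min = 8
CS = (1/2) * 26 * (128/3 - 34) = 338/3
PS = (1/2) * 26 * (34 - 8) = 338
TS = CS + PS = 338/3 + 338 = 1352/3

1352/3


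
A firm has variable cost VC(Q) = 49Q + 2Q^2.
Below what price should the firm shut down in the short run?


AVC(Q) = VC(Q)/Q = 49 + 2Q
AVC is increasing in Q, so minimum AVC is at Q -> 0+.
Min AVC = 49
The firm should shut down if P < 49.

49


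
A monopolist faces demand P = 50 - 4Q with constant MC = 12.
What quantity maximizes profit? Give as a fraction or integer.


TR = P*Q = (50 - 4Q)Q = 50Q - 4Q^2
MR = dTR/dQ = 50 - 8Q
Set MR = MC:
50 - 8Q = 12
38 = 8Q
Q* = 38/8 = 19/4

19/4


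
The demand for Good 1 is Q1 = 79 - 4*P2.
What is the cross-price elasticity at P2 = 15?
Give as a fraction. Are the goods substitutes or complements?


dQ1/dP2 = -4
At P2 = 15: Q1 = 79 - 4*15 = 19
Exy = (dQ1/dP2)(P2/Q1) = -4 * 15 / 19 = -60/19
Since Exy < 0, the goods are complements.

-60/19 (complements)


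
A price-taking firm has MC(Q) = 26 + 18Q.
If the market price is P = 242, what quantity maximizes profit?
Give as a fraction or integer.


In perfect competition, profit is maximized where P = MC.
242 = 26 + 18Q
216 = 18Q
Q* = 216/18 = 12

12


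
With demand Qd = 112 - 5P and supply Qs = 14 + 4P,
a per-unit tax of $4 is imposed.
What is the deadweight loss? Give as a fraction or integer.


Pre-tax equilibrium quantity: Q* = 518/9
Post-tax equilibrium quantity: Q_tax = 146/3
Reduction in quantity: Q* - Q_tax = 80/9
DWL = (1/2) * tax * (Q* - Q_tax)
DWL = (1/2) * 4 * 80/9 = 160/9

160/9


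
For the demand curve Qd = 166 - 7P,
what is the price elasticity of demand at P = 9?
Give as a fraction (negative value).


dQ/dP = -7
At P = 9: Q = 166 - 7*9 = 103
E = (dQ/dP)(P/Q) = (-7)(9/103) = -63/103

-63/103


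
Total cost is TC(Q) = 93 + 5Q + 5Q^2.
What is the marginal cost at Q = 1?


MC = dTC/dQ = 5 + 2*5*Q
At Q = 1:
MC = 5 + 10*1
MC = 5 + 10 = 15

15


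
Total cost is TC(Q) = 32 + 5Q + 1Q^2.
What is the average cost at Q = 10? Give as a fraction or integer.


TC(10) = 32 + 5*10 + 1*10^2
TC(10) = 32 + 50 + 100 = 182
AC = TC/Q = 182/10 = 91/5

91/5


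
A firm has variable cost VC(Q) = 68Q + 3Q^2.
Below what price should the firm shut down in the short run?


AVC(Q) = VC(Q)/Q = 68 + 3Q
AVC is increasing in Q, so minimum AVC is at Q -> 0+.
Min AVC = 68
The firm should shut down if P < 68.

68


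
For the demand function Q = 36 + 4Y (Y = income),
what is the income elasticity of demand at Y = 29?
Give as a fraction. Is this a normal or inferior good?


dQ/dY = 4
At Y = 29: Q = 36 + 4*29 = 152
Ey = (dQ/dY)(Y/Q) = 4 * 29 / 152 = 29/38
Since Ey > 0, this is a normal good.

29/38 (normal good)


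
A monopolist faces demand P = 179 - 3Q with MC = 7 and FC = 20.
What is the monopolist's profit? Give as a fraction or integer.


MR = MC: 179 - 6Q = 7
Q* = 86/3
P* = 179 - 3*86/3 = 93
Profit = (P* - MC)*Q* - FC
= (93 - 7)*86/3 - 20
= 86*86/3 - 20
= 7396/3 - 20 = 7336/3

7336/3


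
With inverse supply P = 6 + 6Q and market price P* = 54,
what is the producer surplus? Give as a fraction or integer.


Minimum supply price (at Q=0): P_min = 6
Quantity supplied at P* = 54:
Q* = (54 - 6)/6 = 8
PS = (1/2) * Q* * (P* - P_min)
PS = (1/2) * 8 * (54 - 6)
PS = (1/2) * 8 * 48 = 192

192


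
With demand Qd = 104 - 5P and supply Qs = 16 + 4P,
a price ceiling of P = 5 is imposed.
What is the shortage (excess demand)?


At P = 5:
Qd = 104 - 5*5 = 79
Qs = 16 + 4*5 = 36
Shortage = Qd - Qs = 79 - 36 = 43

43


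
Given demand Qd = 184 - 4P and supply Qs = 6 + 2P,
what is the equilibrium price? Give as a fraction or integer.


At equilibrium, Qd = Qs.
184 - 4P = 6 + 2P
184 - 6 = 4P + 2P
178 = 6P
P* = 178/6 = 89/3

89/3


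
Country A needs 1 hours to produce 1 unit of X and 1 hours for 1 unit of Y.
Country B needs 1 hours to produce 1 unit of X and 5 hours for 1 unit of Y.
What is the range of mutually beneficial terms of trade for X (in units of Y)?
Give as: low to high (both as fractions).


Opportunity cost of X for Country A = hours_X / hours_Y = 1/1 = 1 units of Y
Opportunity cost of X for Country B = hours_X / hours_Y = 1/5 = 1/5 units of Y
Terms of trade must be between the two opportunity costs.
Range: 1/5 to 1

1/5 to 1


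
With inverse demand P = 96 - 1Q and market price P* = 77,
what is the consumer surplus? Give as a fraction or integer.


Maximum willingness to pay (at Q=0): P_max = 96
Quantity demanded at P* = 77:
Q* = (96 - 77)/1 = 19
CS = (1/2) * Q* * (P_max - P*)
CS = (1/2) * 19 * (96 - 77)
CS = (1/2) * 19 * 19 = 361/2

361/2


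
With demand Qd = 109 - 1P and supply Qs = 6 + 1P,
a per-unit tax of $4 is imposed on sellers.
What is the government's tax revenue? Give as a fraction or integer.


With tax on sellers, new supply: Qs' = 6 + 1(P - 4)
= 2 + 1P
New equilibrium quantity:
Q_new = 111/2
Tax revenue = tax * Q_new = 4 * 111/2 = 222

222


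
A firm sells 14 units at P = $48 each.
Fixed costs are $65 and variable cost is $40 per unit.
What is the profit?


Total Revenue = P * Q = 48 * 14 = $672
Total Cost = FC + VC*Q = 65 + 40*14 = $625
Profit = TR - TC = 672 - 625 = $47

$47
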